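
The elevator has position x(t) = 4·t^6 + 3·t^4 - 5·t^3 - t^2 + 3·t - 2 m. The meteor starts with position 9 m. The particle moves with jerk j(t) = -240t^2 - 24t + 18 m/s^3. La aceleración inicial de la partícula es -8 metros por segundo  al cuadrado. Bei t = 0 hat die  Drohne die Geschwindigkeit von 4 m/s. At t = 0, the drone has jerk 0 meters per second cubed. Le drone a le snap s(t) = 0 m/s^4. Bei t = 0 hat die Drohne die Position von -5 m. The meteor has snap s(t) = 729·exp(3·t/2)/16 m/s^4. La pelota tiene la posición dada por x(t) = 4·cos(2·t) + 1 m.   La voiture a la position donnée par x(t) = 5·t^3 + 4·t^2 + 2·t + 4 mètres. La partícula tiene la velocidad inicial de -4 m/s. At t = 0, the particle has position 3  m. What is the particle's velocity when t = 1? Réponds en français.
Pour résoudre ceci, nous devons prendre 2 intégrales de notre équation du jerk j(t) = -240·t^2 - 24·t + 18. En intégrant le jerk et en utilisant la condition initiale a(0) = -8, nous obtenons a(t) = -80·t^3 - 12·t^2 + 18·t - 8. En prenant ∫a(t)dt et en appliquant v(0) = -4, nous trouvons v(t) = -20·t^4 - 4·t^3 + 9·t^2 - 8·t - 4. En utilisant v(t) = -20·t^4 - 4·t^3 + 9·t^2 - 8·t - 4 et en substituant t = 1, nous trouvons v = -27.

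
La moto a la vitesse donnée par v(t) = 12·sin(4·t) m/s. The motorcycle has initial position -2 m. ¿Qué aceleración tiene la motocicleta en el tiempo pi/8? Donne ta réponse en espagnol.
Partiendo de la velocidad v(t) = 12·sin(4·t), tomamos 1 derivada. Tomando d/dt de v(t), encontramos a(t) = 48·cos(4·t). Tenemos la aceleración a(t) = 48·cos(4·t). Sustituyendo t = pi/8: a(pi/8) = 0.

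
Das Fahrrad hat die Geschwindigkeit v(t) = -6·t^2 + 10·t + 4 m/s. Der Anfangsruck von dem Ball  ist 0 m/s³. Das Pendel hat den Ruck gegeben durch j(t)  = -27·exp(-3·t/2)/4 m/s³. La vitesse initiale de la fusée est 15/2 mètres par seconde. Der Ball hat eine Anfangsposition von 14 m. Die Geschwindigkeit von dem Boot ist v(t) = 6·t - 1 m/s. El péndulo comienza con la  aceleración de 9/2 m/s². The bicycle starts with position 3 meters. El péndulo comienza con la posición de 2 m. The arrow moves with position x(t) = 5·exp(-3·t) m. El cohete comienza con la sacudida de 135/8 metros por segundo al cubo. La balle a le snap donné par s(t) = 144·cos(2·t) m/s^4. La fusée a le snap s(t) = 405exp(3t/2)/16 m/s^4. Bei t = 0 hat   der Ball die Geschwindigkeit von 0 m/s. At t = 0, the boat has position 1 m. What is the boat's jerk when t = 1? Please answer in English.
We must differentiate our velocity equation v(t) = 6·t - 1 2 times. Taking d/dt of v(t), we find a(t) = 6. Differentiating acceleration, we get jerk: j(t) = 0. Using j(t) = 0 and substituting t = 1, we find j = 0.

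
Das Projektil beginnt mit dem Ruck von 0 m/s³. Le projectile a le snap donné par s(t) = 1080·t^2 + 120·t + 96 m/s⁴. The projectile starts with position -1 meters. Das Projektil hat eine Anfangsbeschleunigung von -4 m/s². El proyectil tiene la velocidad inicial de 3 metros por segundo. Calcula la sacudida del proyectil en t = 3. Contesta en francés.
Nous devons intégrer notre équation du snap s(t) = 1080·t^2 + 120·t + 96 1 fois. En intégrant le snap et en utilisant la condition initiale j(0) = 0, nous obtenons j(t) = 12·t·(30·t^2 + 5·t + 8). De l'équation du jerk j(t) = 12·t·(30·t^2 + 5·t + 8), nous substituons t = 3 pour obtenir j = 10548.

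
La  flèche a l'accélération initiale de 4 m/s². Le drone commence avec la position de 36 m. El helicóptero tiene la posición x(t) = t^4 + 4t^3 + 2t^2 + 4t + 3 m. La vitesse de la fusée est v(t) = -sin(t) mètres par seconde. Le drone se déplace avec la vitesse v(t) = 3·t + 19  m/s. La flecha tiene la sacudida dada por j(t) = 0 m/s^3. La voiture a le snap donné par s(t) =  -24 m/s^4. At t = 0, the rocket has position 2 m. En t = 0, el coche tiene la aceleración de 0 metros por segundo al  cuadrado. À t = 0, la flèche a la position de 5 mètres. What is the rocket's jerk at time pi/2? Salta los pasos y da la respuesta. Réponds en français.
Le jerk à t = pi/2 est j = 1.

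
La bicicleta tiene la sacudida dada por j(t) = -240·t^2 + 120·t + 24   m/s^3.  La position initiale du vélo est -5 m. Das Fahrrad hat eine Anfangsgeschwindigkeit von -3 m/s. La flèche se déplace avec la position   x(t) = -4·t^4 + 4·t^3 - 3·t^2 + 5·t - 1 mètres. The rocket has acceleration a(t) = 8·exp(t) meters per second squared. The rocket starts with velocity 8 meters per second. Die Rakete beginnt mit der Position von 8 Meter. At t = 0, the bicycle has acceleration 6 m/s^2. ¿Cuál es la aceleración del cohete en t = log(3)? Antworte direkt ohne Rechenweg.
a(log(3)) = 24.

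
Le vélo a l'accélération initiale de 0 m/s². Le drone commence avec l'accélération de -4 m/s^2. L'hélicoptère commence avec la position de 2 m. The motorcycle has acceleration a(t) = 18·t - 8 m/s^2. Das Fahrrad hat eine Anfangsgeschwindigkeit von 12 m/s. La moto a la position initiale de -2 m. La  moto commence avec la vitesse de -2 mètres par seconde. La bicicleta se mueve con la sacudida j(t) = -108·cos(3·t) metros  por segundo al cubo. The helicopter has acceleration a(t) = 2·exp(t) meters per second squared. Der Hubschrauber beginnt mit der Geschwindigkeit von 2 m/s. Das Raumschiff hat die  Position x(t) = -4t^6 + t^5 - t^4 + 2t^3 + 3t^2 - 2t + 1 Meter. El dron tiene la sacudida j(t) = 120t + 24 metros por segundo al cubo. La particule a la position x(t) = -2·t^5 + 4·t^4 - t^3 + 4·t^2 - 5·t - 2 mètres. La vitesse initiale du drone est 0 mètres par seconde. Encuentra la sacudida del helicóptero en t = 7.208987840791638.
Para resolver esto, necesitamos tomar 1 derivada de nuestra ecuación de la aceleración a(t) = 2·exp(t). La derivada de la aceleración da la sacudida: j(t) = 2·exp(t). De la ecuación de la sacudida j(t) = 2·exp(t), sustituimos t = 7.208987840791638 para obtener j = 2703.04723554081.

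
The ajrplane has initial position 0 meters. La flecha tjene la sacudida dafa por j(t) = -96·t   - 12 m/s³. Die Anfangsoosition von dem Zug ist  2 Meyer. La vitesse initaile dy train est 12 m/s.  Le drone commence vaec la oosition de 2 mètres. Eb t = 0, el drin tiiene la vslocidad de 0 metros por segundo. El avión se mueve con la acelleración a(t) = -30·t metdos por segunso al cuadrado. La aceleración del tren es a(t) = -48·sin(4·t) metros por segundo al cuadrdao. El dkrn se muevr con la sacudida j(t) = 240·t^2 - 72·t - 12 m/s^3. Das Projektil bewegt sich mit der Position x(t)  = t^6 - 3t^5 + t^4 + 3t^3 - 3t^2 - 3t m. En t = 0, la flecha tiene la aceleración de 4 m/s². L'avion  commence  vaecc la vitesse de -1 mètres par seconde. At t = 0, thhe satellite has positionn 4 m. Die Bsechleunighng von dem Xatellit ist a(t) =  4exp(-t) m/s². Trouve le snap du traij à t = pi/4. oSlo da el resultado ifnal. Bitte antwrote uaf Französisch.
La réponse est 0.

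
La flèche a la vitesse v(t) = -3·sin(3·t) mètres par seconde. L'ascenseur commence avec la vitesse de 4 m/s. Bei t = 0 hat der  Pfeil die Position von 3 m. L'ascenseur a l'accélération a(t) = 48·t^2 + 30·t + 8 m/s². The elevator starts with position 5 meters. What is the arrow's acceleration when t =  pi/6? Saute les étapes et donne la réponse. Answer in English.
The acceleration at t = pi/6 is a = 0.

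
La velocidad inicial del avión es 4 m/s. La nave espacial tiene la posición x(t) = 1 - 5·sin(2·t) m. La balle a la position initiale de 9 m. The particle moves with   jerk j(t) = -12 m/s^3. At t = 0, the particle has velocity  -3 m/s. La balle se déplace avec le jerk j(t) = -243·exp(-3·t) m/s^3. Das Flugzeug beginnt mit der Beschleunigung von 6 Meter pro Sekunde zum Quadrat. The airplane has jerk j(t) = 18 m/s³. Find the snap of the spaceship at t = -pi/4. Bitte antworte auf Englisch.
Starting from position x(t) = 1 - 5·sin(2·t), we take 4 derivatives. Differentiating position, we get velocity: v(t) = -10·cos(2·t). Differentiating velocity, we get acceleration: a(t) = 20·sin(2·t). Taking d/dt of a(t), we find j(t) = 40·cos(2·t). Differentiating jerk, we get snap: s(t) = -80·sin(2·t). Using s(t) = -80·sin(2·t) and substituting t = -pi/4, we find s = 80.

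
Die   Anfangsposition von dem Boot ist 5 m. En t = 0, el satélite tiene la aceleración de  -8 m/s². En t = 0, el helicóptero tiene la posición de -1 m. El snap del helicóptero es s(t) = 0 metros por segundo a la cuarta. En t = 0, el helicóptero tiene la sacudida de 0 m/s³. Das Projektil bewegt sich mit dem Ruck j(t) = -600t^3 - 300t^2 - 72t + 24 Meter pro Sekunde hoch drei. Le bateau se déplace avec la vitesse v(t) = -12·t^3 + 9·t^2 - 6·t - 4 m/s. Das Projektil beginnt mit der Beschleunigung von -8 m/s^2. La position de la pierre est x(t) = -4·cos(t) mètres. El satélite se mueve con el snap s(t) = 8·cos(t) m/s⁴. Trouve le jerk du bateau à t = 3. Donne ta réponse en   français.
En partant de la vitesse v(t) = -12·t^3 + 9·t^2 - 6·t - 4, nous prenons 2 dérivées. En dérivant la vitesse, nous obtenons l'accélération: a(t) = -36·t^2 + 18·t - 6. En prenant d/dt de a(t), nous trouvons j(t) = 18 - 72·t. Nous avons le jerk j(t) = 18 - 72·t. En substituant t = 3: j(3) = -198.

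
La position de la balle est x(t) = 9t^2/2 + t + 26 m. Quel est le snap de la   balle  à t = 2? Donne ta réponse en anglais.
To solve this, we need to take 4 derivatives of our position equation x(t) = 9·t^2/2 + t + 26. The derivative of position gives velocity: v(t) = 9·t + 1. Taking d/dt of v(t), we find a(t) = 9. The derivative of acceleration gives jerk: j(t) = 0. Differentiating jerk, we get snap: s(t) = 0. Using s(t) = 0 and substituting t = 2, we find s = 0.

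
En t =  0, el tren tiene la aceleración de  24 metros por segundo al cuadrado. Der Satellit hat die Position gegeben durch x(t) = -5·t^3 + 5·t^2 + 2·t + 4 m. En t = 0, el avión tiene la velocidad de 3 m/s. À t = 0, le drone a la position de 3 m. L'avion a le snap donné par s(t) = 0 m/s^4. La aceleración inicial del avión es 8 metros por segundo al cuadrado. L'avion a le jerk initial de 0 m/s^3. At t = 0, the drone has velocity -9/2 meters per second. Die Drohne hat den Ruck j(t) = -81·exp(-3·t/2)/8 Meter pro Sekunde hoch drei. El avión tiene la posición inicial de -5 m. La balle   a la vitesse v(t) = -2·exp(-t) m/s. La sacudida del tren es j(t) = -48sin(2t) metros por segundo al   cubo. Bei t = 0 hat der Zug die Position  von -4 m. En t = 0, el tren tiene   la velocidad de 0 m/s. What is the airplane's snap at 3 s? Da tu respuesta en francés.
En utilisant s(t) = 0 et en substituant t = 3, nous trouvons s = 0.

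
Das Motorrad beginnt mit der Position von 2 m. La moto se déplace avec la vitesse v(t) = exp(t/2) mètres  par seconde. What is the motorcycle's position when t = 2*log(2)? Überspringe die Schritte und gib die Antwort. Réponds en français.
x(2*log(2)) = 4.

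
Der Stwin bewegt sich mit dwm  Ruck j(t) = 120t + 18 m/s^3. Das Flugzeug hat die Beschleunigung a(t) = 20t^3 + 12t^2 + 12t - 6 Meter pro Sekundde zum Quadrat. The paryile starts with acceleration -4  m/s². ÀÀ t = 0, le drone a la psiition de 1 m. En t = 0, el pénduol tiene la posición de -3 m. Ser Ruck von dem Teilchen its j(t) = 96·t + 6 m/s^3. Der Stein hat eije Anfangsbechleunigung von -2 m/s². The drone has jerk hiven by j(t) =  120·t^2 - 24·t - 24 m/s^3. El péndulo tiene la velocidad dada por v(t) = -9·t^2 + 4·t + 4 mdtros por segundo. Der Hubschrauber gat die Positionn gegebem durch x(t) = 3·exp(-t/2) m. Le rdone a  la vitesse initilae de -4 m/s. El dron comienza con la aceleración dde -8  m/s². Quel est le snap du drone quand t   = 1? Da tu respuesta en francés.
En partant du jerk j(t) = 120·t^2 - 24·t - 24, nous prenons 1 dérivée. La dérivée du jerk donne le snap: s(t) = 240·t - 24. De l'équation du snap s(t) = 240·t - 24, nous substituons t = 1 pour obtenir s = 216.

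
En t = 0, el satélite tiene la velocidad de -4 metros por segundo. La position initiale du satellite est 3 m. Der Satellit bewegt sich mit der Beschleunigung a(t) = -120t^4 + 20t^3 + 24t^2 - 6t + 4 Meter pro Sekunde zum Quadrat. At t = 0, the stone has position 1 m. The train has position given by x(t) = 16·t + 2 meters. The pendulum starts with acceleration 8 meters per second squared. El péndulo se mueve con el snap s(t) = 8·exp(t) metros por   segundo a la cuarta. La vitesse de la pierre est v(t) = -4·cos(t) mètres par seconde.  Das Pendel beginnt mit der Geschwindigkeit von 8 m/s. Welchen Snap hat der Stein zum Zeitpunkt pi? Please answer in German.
Wir müssen unsere Gleichung für die Geschwindigkeit v(t) = -4·cos(t) 3-mal ableiten. Die Ableitung von der Geschwindigkeit ergibt die Beschleunigung: a(t) = 4·sin(t). Mit d/dt von a(t) finden wir j(t) = 4·cos(t). Durch Ableiten von dem Ruck erhalten wir den Snap: s(t) = -4·sin(t). Aus der Gleichung für den Snap s(t) = -4·sin(t), setzen wir t = pi ein und erhalten s = 0.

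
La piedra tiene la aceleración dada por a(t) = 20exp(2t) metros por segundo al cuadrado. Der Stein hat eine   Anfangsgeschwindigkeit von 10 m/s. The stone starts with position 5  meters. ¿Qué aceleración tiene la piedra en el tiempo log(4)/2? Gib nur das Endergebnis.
La aceleración en t = log(4)/2 es a = 80.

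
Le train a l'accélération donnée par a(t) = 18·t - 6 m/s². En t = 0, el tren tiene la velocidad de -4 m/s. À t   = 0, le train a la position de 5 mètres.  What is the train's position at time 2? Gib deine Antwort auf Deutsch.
Um dies zu lösen, müssen wir 2 Stammfunktionen unserer Gleichung für die Beschleunigung a(t) = 18·t - 6 finden. Die Stammfunktion von der Beschleunigung, mit v(0) = -4, ergibt die Geschwindigkeit: v(t) = 9·t^2 - 6·t - 4. Die Stammfunktion von der Geschwindigkeit ist die Position. Mit x(0) = 5 erhalten wir x(t) = 3·t^3 - 3·t^2 - 4·t + 5. Mit x(t) = 3·t^3 - 3·t^2 - 4·t + 5 und Einsetzen von t = 2, finden wir x = 9.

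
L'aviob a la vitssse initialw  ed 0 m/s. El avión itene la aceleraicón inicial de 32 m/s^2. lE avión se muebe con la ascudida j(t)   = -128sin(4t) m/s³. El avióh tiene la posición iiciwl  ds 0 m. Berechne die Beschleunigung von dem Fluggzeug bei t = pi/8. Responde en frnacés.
Nous devons trouver la primitive de notre équation du jerk j(t) = -128·sin(4·t) 1 fois. En intégrant le jerk et en utilisant la condition initiale a(0) = 32, nous obtenons a(t) = 32·cos(4·t). De l'équation de l'accélération a(t) = 32·cos(4·t), nous substituons t = pi/8 pour obtenir a = 0.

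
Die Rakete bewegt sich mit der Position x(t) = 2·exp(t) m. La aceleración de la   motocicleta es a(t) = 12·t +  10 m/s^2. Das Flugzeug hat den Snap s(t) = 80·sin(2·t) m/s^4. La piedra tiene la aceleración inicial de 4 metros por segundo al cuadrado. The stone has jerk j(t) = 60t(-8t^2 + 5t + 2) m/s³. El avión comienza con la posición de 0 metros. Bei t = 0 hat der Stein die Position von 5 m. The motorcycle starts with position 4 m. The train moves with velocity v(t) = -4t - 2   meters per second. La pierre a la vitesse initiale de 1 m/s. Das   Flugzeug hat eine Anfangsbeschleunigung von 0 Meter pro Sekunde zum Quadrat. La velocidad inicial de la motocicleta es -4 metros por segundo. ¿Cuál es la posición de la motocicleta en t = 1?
Necesitamos integrar nuestra ecuación de la aceleración a(t) = 12·t + 10 2 veces. La integral de la aceleración es la velocidad. Usando v(0) = -4, obtenemos v(t) = 6·t^2 + 10·t - 4. La antiderivada de la velocidad es la posición. Usando x(0) = 4, obtenemos x(t) = 2·t^3 + 5·t^2 - 4·t + 4. Usando x(t) = 2·t^3 + 5·t^2 - 4·t + 4 y sustituyendo t = 1, encontramos x = 7.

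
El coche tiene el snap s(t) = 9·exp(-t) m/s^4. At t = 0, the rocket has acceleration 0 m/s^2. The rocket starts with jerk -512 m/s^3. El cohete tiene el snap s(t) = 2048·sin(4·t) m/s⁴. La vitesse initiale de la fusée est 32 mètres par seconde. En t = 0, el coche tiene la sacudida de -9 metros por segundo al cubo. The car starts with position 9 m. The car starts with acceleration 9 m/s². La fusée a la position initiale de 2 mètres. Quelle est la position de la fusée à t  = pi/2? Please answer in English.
To solve this, we need to take 4 antiderivatives of our snap equation s(t) = 2048·sin(4·t). Integrating snap and using the initial condition j(0) = -512, we get j(t) = -512·cos(4·t). The integral of jerk, with a(0) = 0, gives acceleration: a(t) = -128·sin(4·t). The integral of acceleration, with v(0) = 32, gives velocity: v(t) = 32·cos(4·t). Integrating velocity and using the initial condition x(0) = 2, we get x(t) = 8·sin(4·t) + 2. From the given position equation x(t) = 8·sin(4·t) + 2, we substitute t = pi/2 to get x = 2.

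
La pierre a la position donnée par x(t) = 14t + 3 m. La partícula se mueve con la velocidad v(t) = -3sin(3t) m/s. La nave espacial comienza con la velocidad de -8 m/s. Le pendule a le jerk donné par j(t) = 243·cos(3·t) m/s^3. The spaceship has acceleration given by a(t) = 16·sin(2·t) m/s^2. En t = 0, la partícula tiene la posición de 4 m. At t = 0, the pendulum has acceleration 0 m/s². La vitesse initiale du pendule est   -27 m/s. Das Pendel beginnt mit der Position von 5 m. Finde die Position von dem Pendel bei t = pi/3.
Wir müssen unsere Gleichung für den Ruck j(t) = 243·cos(3·t) 3-mal integrieren. Die Stammfunktion von dem Ruck ist die Beschleunigung. Mit a(0) = 0 erhalten wir a(t) = 81·sin(3·t). Durch Integration von der Beschleunigung und Verwendung der Anfangsbedingung v(0) = -27, erhalten wir v(t) = -27·cos(3·t). Das Integral von der Geschwindigkeit, mit x(0) = 5, ergibt die Position: x(t) = 5 - 9·sin(3·t). Wir haben die Position x(t) = 5 - 9·sin(3·t). Durch Einsetzen von t = pi/3: x(pi/3) = 5.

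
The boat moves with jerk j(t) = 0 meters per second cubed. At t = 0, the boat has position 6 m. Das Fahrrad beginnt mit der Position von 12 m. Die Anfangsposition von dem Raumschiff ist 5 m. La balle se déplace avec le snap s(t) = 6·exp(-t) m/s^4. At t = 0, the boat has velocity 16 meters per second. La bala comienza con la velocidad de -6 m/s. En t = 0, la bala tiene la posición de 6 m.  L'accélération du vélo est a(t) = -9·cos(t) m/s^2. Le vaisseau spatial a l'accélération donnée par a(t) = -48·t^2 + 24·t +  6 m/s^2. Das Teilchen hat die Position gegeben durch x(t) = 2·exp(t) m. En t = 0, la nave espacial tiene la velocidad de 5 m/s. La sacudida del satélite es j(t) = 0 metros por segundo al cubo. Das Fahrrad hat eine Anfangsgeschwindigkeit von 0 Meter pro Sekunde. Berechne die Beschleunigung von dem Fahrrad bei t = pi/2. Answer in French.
En utilisant a(t) = -9·cos(t) et en substituant t = pi/2, nous trouvons a = 0.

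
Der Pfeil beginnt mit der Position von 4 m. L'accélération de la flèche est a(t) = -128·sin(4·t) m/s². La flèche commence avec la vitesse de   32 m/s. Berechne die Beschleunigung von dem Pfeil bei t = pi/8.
Aus der Gleichung für die Beschleunigung a(t) = -128·sin(4·t), setzen wir t = pi/8 ein und erhalten a = -128.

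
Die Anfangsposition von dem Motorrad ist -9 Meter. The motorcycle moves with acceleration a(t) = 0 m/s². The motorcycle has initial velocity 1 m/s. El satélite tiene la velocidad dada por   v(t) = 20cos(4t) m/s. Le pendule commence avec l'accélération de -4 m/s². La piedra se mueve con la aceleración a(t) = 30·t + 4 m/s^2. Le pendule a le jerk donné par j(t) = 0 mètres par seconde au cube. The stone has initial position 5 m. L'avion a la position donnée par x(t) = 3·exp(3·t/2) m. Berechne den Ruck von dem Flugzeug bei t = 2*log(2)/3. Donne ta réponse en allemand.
Ausgehend von der Position x(t) = 3·exp(3·t/2), nehmen wir 3 Ableitungen. Die Ableitung von der Position ergibt die Geschwindigkeit: v(t) = 9·exp(3·t/2)/2. Mit d/dt von v(t) finden wir a(t) = 27·exp(3·t/2)/4. Die Ableitung von der Beschleunigung ergibt den Ruck: j(t) = 81·exp(3·t/2)/8. Mit j(t) = 81·exp(3·t/2)/8 und Einsetzen von t = 2*log(2)/3, finden wir j = 81/4.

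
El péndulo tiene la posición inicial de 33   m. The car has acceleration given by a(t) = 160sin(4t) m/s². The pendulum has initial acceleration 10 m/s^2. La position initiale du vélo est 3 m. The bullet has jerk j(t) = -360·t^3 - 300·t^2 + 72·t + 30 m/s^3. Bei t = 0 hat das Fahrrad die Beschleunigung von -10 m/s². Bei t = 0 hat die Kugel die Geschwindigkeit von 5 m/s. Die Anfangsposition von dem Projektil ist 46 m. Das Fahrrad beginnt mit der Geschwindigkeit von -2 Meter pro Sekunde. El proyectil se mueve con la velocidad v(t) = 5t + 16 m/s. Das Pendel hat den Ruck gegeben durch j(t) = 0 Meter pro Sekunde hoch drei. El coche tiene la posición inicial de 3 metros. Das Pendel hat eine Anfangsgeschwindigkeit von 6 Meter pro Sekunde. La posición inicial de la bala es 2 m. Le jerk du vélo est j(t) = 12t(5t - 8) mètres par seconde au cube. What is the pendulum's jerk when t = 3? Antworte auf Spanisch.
De la ecuación de la sacudida j(t) = 0, sustituimos t = 3 para obtener j = 0.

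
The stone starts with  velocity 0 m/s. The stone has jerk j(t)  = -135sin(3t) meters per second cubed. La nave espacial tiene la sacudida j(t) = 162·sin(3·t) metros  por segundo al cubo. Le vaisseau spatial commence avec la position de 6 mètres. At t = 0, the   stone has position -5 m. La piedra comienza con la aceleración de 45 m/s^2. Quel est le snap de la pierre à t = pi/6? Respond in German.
Um dies zu lösen, müssen wir 1 Ableitung unserer Gleichung für den Ruck j(t) = -135·sin(3·t) nehmen. Durch Ableiten von dem Ruck erhalten wir den Snap: s(t) = -405·cos(3·t). Aus der Gleichung für den Snap s(t) = -405·cos(3·t), setzen wir t = pi/6 ein und erhalten s = 0.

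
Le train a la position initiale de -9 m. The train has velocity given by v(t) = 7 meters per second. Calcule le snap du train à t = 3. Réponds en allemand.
Um dies zu lösen, müssen wir 3 Ableitungen unserer Gleichung für die Geschwindigkeit v(t) = 7 nehmen. Mit d/dt von v(t) finden wir a(t) = 0. Die Ableitung von der Beschleunigung ergibt den Ruck: j(t) = 0. Mit d/dt von j(t) finden wir s(t) = 0. Mit s(t) = 0 und Einsetzen von t = 3, finden wir s = 0.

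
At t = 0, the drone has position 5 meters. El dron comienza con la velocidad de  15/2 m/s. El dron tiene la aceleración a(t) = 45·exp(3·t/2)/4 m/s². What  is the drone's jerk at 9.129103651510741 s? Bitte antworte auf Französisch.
Nous devons dériver notre équation de l'accélération a(t) = 45·exp(3·t/2)/4 1 fois. En dérivant l'accélération, nous obtenons le jerk: j(t) = 135·exp(3·t/2)/8. En utilisant j(t) = 135·exp(3·t/2)/8 et en substituant t = 9.129103651510741, nous trouvons j = 14939043.5173741.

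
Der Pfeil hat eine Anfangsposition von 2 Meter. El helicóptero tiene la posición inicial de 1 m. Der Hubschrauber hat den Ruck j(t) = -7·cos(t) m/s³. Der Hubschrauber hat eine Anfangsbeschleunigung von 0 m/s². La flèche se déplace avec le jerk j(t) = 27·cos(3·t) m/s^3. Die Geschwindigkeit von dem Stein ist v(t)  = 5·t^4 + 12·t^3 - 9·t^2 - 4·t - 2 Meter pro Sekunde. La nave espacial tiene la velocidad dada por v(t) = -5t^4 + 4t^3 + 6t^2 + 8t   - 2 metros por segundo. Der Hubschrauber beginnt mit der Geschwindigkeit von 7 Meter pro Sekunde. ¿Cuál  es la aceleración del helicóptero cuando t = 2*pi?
Debemos encontrar la integral de nuestra ecuación de la sacudida j(t) = -7·cos(t) 1 vez. La integral de la sacudida, con a(0) = 0, da la aceleración: a(t) = -7·sin(t). Tenemos la aceleración a(t) = -7·sin(t). Sustituyendo t = 2*pi: a(2*pi) = 0.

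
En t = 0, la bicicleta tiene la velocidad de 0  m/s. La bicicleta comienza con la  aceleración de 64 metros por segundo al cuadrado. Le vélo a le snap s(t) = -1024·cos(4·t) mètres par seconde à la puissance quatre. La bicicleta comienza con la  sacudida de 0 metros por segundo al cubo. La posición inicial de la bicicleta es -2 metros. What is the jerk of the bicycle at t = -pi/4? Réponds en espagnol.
Partiendo del snap s(t) = -1024·cos(4·t), tomamos 1 antiderivada. Tomando ∫s(t)dt y aplicando j(0) = 0, encontramos j(t) = -256·sin(4·t). Usando j(t) = -256·sin(4·t) y sustituyendo t = -pi/4, encontramos j = 0.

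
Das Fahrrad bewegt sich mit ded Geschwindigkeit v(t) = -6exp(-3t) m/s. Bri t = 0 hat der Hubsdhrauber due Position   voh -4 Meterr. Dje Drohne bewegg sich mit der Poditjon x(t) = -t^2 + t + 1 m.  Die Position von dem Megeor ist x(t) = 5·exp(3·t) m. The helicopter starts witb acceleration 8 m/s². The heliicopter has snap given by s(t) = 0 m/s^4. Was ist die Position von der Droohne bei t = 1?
Wir haben die Position x(t) = -t^2 + t + 1. Durch Einsetzen von t = 1: x(1) = 1.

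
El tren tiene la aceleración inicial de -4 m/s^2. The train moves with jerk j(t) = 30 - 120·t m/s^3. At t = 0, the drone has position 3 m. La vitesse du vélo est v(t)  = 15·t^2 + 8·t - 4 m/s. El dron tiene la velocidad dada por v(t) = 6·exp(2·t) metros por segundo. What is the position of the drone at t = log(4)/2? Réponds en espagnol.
Necesitamos integrar nuestra ecuación de la velocidad v(t) = 6·exp(2·t) 1 vez. La antiderivada de la velocidad, con x(0) = 3, da la posición: x(t) = 3·exp(2·t). Usando x(t) = 3·exp(2·t) y sustituyendo t = log(4)/2, encontramos x = 12.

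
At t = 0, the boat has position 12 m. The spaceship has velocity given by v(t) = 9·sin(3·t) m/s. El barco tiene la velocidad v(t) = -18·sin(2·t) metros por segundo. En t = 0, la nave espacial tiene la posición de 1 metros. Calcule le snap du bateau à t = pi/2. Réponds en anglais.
Starting from velocity v(t) = -18·sin(2·t), we take 3 derivatives. Taking d/dt of v(t), we find a(t) = -36·cos(2·t). The derivative of acceleration gives jerk: j(t) = 72·sin(2·t). Differentiating jerk, we get snap: s(t) = 144·cos(2·t). Using s(t) = 144·cos(2·t) and substituting t = pi/2, we find s = -144.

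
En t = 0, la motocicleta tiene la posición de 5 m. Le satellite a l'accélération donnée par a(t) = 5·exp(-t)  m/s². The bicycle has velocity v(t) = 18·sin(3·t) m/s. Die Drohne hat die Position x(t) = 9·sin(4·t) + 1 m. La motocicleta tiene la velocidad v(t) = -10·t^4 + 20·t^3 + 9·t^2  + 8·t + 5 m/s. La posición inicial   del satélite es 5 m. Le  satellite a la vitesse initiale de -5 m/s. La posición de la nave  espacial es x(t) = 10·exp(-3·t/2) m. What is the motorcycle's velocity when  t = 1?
Using v(t) = -10·t^4 + 20·t^3 + 9·t^2 + 8·t + 5 and substituting t = 1, we find v = 32.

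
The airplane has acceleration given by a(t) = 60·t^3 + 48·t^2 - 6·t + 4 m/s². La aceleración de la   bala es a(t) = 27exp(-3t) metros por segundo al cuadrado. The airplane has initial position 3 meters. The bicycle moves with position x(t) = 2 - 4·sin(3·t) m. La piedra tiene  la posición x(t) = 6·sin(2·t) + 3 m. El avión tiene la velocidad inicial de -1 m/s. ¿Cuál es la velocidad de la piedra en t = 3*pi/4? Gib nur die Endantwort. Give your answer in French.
v(3*pi/4) = 0.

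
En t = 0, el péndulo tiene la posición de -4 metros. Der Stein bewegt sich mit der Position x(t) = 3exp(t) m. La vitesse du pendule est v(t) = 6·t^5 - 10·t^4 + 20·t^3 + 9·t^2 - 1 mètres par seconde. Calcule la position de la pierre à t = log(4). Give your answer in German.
Mit x(t) = 3·exp(t) und Einsetzen von t = log(4), finden wir x = 12.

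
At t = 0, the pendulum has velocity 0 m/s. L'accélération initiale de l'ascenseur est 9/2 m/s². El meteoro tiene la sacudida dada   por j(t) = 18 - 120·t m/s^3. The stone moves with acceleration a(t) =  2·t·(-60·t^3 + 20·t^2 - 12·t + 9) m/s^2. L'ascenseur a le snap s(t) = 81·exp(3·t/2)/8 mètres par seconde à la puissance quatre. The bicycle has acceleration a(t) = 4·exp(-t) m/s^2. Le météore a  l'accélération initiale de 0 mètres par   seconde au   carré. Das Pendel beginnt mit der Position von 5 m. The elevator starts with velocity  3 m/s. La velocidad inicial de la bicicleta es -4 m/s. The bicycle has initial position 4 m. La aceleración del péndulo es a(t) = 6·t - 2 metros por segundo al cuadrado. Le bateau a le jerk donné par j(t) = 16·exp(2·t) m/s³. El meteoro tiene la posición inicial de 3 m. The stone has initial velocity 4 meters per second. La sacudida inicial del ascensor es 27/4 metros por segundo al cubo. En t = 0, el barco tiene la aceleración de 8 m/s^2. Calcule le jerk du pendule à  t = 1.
En partant de l'accélération a(t) = 6·t - 2, nous prenons 1 dérivée. En prenant d/dt de a(t), nous trouvons j(t) = 6. Nous avons le jerk j(t) = 6. En substituant t = 1: j(1) = 6.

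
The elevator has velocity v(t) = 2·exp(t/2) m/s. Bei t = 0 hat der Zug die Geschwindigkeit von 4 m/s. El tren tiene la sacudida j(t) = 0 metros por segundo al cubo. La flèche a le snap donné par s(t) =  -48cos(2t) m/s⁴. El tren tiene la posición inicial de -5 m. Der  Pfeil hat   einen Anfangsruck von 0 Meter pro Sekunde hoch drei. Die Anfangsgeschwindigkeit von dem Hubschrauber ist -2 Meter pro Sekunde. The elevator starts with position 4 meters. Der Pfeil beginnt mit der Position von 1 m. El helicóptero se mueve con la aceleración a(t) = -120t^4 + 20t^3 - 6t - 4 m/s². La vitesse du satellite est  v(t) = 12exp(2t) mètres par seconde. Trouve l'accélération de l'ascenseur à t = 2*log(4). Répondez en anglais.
Starting from velocity v(t) = 2·exp(t/2), we take 1 derivative. The derivative of velocity gives acceleration: a(t) = exp(t/2). We have acceleration a(t) = exp(t/2). Substituting t = 2*log(4): a(2*log(4)) = 4.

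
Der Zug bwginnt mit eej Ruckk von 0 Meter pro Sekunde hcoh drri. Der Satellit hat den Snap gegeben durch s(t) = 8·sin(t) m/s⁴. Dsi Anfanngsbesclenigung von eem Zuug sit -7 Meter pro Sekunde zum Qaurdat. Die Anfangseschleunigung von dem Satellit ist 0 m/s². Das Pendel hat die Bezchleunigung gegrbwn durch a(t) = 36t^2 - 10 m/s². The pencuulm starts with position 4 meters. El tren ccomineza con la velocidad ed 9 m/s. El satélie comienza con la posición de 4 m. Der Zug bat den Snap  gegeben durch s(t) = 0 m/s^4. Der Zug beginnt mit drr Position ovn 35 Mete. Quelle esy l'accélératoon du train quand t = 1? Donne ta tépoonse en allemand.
Wir müssen das Integral unserer Gleichung für den Snap s(t) = 0 2-mal finden. Die Stammfunktion von dem Snap ist der Ruck. Mit j(0) = 0 erhalten wir j(t) = 0. Mit ∫j(t)dt und Anwendung von a(0) = -7, finden wir a(t) = -7. Aus der Gleichung für die Beschleunigung a(t) = -7, setzen wir t = 1 ein und erhalten a = -7.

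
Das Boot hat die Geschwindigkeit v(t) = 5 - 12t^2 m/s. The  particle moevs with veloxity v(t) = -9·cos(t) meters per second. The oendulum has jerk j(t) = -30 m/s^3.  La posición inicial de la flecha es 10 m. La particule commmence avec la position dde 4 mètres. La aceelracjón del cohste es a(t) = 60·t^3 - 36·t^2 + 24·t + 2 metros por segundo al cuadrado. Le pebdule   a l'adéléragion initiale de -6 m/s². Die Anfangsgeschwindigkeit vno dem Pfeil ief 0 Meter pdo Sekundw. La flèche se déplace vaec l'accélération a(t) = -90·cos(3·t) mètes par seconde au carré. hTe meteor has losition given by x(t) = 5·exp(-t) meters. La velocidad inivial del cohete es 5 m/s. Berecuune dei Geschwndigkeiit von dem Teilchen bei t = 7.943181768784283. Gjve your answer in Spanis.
Tenemos la velocidad v(t) = -9·cos(t). Sustituyendo t = 7.943181768784283: v(7.943181768784283) = 0.801737033483643.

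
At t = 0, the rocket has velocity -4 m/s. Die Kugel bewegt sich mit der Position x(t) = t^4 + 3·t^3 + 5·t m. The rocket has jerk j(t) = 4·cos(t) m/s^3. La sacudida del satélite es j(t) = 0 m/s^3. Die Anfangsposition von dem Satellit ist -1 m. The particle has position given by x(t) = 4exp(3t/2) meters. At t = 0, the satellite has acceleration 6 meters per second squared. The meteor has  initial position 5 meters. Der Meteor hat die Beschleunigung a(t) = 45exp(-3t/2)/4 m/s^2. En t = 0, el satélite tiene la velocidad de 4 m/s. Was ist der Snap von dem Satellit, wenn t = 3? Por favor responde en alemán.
Ausgehend von dem Ruck j(t) = 0, nehmen wir 1 Ableitung. Mit d/dt von j(t) finden wir s(t) = 0. Aus der Gleichung für den Snap s(t) = 0, setzen wir t = 3 ein und erhalten s = 0.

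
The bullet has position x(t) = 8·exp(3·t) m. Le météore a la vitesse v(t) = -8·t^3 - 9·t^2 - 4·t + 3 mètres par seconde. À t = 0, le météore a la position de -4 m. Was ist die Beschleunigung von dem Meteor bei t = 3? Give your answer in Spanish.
Para resolver esto, necesitamos tomar 1 derivada de nuestra ecuación de la velocidad v(t) = -8·t^3 - 9·t^2 - 4·t + 3. Derivando la velocidad, obtenemos la aceleración: a(t) = -24·t^2 - 18·t - 4. Usando a(t) = -24·t^2 - 18·t - 4 y sustituyendo t = 3, encontramos a = -274.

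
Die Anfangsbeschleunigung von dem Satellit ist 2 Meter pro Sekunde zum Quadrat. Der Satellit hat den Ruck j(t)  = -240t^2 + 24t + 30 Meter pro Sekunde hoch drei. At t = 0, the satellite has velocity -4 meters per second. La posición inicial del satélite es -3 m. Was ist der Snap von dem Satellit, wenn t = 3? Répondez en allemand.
Um dies zu lösen, müssen wir 1 Ableitung unserer Gleichung für den Ruck j(t) = -240·t^2 + 24·t + 30 nehmen. Die Ableitung von dem Ruck ergibt den Snap: s(t) = 24 - 480·t. Aus der Gleichung für den Snap s(t) = 24 - 480·t, setzen wir t = 3 ein und erhalten s = -1416.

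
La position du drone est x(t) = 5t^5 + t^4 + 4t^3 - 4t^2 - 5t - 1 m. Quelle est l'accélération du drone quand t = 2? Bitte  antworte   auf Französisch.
Nous devons dériver notre équation de la position x(t) = 5·t^5 + t^4 + 4·t^3 - 4·t^2 - 5·t - 1 2 fois. La dérivée de la position donne la vitesse: v(t) = 25·t^4 + 4·t^3 + 12·t^2 - 8·t - 5. En dérivant la vitesse, nous obtenons l'accélération: a(t) = 100·t^3 + 12·t^2 + 24·t - 8. De l'équation de l'accélération a(t) = 100·t^3 + 12·t^2 + 24·t - 8, nous substituons t = 2 pour obtenir a = 888.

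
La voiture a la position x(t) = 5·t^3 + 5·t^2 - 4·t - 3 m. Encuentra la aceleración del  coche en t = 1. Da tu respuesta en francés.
En partant de la position x(t) = 5·t^3 + 5·t^2 - 4·t - 3, nous prenons 2 dérivées. En prenant d/dt de x(t), nous trouvons v(t) = 15·t^2 + 10·t - 4. En prenant d/dt de v(t), nous trouvons a(t) = 30·t + 10. En utilisant a(t) = 30·t + 10 et en substituant t = 1, nous trouvons a = 40.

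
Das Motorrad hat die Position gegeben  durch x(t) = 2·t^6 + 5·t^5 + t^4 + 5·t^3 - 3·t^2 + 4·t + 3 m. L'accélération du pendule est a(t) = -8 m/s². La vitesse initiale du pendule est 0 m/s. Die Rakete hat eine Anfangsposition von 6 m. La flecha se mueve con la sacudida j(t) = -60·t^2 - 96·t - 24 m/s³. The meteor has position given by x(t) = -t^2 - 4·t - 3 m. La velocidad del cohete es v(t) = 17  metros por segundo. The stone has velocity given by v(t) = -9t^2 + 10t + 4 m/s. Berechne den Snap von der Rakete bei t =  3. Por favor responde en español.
Debemos derivar nuestra ecuación de la velocidad v(t) = 17 3 veces. Derivando la velocidad, obtenemos la aceleración: a(t) = 0. La derivada de la aceleración da la sacudida: j(t) = 0. Derivando la sacudida, obtenemos el snap: s(t) = 0. Usando s(t) = 0 y sustituyendo t = 3, encontramos s = 0.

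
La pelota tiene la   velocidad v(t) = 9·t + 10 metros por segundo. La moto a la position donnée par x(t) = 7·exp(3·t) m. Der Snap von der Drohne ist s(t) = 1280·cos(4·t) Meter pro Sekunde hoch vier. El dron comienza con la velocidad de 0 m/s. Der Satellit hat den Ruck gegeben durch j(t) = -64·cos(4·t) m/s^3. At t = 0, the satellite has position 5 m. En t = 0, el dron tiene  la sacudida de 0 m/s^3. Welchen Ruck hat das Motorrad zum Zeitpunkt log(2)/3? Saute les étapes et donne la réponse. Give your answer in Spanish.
j(log(2)/3) = 378.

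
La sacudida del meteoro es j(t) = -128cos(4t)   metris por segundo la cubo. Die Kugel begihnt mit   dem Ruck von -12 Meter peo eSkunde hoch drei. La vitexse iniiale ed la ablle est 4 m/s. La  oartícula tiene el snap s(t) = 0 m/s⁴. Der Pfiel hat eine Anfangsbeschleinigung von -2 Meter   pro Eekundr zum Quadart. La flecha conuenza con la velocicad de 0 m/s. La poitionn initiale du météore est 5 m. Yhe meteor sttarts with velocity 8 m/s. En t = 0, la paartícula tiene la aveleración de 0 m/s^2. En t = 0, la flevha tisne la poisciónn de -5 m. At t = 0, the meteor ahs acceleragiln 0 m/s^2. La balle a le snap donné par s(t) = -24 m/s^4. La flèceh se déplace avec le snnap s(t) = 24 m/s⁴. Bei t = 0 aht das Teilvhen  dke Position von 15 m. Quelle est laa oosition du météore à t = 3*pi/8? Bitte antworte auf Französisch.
En partant du jerk j(t) = -128·cos(4·t), nous prenons 3 intégrales. L'intégrale du jerk est l'accélération. En utilisant a(0) = 0, nous obtenons a(t) = -32·sin(4·t). La primitive de l'accélération, avec v(0) = 8, donne la vitesse: v(t) = 8·cos(4·t). L'intégrale de la vitesse est la position. En utilisant x(0) = 5, nous obtenons x(t) = 2·sin(4·t) + 5. De l'équation de la position x(t) = 2·sin(4·t) + 5, nous substituons t = 3*pi/8 pour obtenir x = 3.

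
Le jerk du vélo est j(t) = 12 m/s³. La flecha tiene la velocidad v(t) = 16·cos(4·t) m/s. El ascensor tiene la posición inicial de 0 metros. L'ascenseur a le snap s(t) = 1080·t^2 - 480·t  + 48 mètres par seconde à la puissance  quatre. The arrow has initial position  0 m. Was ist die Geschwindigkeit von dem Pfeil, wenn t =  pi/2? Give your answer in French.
En utilisant v(t) = 16·cos(4·t) et en substituant t = pi/2, nous trouvons v = 16.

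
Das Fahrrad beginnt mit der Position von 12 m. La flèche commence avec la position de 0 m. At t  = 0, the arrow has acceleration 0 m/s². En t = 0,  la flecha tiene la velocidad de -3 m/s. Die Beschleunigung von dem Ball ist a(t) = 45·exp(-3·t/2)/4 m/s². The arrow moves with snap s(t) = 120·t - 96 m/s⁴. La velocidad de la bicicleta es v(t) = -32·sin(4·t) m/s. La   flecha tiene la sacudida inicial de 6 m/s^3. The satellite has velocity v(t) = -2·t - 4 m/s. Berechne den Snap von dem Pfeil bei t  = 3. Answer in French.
En utilisant s(t) = 120·t - 96 et en substituant t = 3, nous trouvons s = 264.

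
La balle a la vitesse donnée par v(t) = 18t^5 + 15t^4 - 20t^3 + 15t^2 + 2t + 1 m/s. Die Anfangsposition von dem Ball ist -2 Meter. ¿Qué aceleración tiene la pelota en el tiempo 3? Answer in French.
Pour résoudre ceci, nous devons prendre 1 dérivée de notre équation de la vitesse v(t) = 18·t^5 + 15·t^4 - 20·t^3 + 15·t^2 + 2·t + 1. En dérivant la vitesse, nous obtenons l'accélération: a(t) = 90·t^4 + 60·t^3 - 60·t^2 + 30·t + 2. De l'équation de l'accélération a(t) = 90·t^4 + 60·t^3 - 60·t^2 + 30·t + 2, nous substituons t = 3 pour obtenir a = 8462.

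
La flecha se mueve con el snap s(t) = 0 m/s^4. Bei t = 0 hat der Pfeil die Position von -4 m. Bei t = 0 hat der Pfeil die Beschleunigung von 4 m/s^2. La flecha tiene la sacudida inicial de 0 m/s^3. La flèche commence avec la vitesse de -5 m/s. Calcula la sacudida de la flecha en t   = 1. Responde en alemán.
Wir müssen die Stammfunktion unserer Gleichung für den Snap s(t) = 0 1-mal finden. Durch Integration von dem Snap und Verwendung der Anfangsbedingung j(0) = 0, erhalten wir j(t) = 0. Mit j(t) = 0 und Einsetzen von t = 1, finden wir j = 0.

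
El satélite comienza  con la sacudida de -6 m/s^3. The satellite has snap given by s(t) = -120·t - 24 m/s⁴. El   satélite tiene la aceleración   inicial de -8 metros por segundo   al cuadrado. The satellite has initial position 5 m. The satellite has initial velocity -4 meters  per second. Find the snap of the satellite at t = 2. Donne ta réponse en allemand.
Aus der Gleichung für den Snap s(t) = -120·t - 24, setzen wir t = 2 ein und erhalten s = -264.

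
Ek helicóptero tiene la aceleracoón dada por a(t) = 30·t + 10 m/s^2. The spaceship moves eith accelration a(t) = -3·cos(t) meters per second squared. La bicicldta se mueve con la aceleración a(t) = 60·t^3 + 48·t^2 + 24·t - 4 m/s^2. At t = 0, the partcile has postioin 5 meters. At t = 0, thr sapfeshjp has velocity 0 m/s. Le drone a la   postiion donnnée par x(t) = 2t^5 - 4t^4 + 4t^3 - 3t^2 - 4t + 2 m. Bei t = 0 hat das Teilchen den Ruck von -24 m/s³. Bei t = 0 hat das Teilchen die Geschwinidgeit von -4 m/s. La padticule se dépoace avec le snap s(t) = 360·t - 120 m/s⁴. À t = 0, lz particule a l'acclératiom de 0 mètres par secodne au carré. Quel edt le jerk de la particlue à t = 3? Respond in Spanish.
Partiendo del snap s(t) = 360·t - 120, tomamos 1 integral. La integral del snap, con j(0) = -24, da la sacudida: j(t) = 180·t^2 - 120·t - 24. Usando j(t) = 180·t^2 - 120·t - 24 y sustituyendo t = 3, encontramos j = 1236.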